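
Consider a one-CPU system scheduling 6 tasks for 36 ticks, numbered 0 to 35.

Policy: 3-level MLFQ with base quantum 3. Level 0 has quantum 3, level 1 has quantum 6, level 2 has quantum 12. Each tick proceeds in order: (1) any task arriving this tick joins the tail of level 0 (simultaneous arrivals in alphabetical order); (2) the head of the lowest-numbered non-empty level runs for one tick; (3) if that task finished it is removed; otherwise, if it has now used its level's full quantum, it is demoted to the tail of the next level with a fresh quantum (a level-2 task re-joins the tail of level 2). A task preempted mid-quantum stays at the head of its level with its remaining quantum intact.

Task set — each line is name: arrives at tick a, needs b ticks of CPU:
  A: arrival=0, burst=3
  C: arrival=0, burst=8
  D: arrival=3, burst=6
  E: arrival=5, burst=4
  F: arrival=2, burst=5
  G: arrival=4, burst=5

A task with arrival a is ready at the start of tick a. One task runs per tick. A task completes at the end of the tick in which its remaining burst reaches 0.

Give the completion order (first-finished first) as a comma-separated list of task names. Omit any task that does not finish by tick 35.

completion order = A, C, F, D, G, E

t=0: L0/L1/L2 = AC/-/- → run A
t=1: L0/L1/L2 = AC/-/- → run A
t=2: L0/L1/L2 = ACF/-/- → run A
t=3: L0/L1/L2 = CFD/-/- → run C
t=4: L0/L1/L2 = CFDG/-/- → run C
t=5: L0/L1/L2 = CFDGE/-/- → run C
t=6: L0/L1/L2 = FDGE/C/- → run F
t=7: L0/L1/L2 = FDGE/C/- → run F
t=8: L0/L1/L2 = FDGE/C/- → run F
t=9: L0/L1/L2 = DGE/CF/- → run D
t=10: L0/L1/L2 = DGE/CF/- → run D
t=11: L0/L1/L2 = DGE/CF/- → run D
t=12: L0/L1/L2 = GE/CFD/- → run G
t=13: L0/L1/L2 = GE/CFD/- → run G
t=14: L0/L1/L2 = GE/CFD/- → run G
t=15: L0/L1/L2 = E/CFDG/- → run E
t=16: L0/L1/L2 = E/CFDG/- → run E
t=17: L0/L1/L2 = E/CFDG/- → run E
t=18: L0/L1/L2 = -/CFDGE/- → run C
t=19: L0/L1/L2 = -/CFDGE/- → run C
t=20: L0/L1/L2 = -/CFDGE/- → run C
t=21: L0/L1/L2 = -/CFDGE/- → run C
t=22: L0/L1/L2 = -/CFDGE/- → run C
t=23: L0/L1/L2 = -/FDGE/- → run F
t=24: L0/L1/L2 = -/FDGE/- → run F
t=25: L0/L1/L2 = -/DGE/- → run D
t=26: L0/L1/L2 = -/DGE/- → run D
t=27: L0/L1/L2 = -/DGE/- → run D
t=28: L0/L1/L2 = -/GE/- → run G
t=29: L0/L1/L2 = -/GE/- → run G
t=30: L0/L1/L2 = -/E/- → run E
t=31: (idle)
t=32: (idle)
t=33: (idle)
t=34: (idle)
t=35: (idle)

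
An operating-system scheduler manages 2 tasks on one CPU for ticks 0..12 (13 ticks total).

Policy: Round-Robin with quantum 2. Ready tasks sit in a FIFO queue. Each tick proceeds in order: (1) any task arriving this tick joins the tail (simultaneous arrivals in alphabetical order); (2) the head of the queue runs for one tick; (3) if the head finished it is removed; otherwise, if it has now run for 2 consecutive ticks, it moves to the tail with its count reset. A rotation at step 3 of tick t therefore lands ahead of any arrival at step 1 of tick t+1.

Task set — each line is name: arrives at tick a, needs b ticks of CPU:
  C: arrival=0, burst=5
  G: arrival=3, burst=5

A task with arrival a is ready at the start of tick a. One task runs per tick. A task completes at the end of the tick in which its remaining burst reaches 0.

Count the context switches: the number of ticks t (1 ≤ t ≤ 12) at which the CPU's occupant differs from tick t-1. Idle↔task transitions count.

context switches = 4

t=0: queue=[C] q_used=0 → run C
t=1: queue=[C] q_used=1 → run C
t=2: queue=[C] q_used=0 → run C
t=3: queue=[C,G] q_used=1 → run C
t=4: queue=[G,C] q_used=0 → run G
t=5: queue=[G,C] q_used=1 → run G
t=6: queue=[C,G] q_used=0 → run C
t=7: queue=[G] q_used=0 → run G
t=8: queue=[G] q_used=1 → run G
t=9: queue=[G] q_used=0 → run G
t=10: (idle)
t=11: (idle)
t=12: (idle)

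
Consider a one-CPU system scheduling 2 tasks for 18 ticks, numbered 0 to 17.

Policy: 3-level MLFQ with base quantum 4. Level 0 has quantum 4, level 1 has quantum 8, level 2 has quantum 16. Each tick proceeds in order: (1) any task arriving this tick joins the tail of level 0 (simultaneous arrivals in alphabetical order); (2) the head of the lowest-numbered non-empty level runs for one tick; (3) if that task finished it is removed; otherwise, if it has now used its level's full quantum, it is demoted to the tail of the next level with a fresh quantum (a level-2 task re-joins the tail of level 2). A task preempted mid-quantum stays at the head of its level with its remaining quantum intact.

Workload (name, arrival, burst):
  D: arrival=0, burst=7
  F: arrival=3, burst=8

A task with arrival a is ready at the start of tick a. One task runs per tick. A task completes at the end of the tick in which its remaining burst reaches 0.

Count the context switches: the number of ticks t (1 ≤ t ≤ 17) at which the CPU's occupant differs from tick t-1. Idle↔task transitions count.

context switches = 4

t=0: L0/L1/L2 = D/-/- → run D
t=1: L0/L1/L2 = D/-/- → run D
t=2: L0/L1/L2 = D/-/- → run D
t=3: L0/L1/L2 = DF/-/- → run D
t=4: L0/L1/L2 = F/D/- → run F
t=5: L0/L1/L2 = F/D/- → run F
t=6: L0/L1/L2 = F/D/- → run F
t=7: L0/L1/L2 = F/D/- → run F
t=8: L0/L1/L2 = -/DF/- → run D
t=9: L0/L1/L2 = -/DF/- → run D
t=10: L0/L1/L2 = -/DF/- → run D
t=11: L0/L1/L2 = -/F/- → run F
t=12: L0/L1/L2 = -/F/- → run F
t=13: L0/L1/L2 = -/F/- → run F
t=14: L0/L1/L2 = -/F/- → run F
t=15: (idle)
t=16: (idle)
t=17: (idle)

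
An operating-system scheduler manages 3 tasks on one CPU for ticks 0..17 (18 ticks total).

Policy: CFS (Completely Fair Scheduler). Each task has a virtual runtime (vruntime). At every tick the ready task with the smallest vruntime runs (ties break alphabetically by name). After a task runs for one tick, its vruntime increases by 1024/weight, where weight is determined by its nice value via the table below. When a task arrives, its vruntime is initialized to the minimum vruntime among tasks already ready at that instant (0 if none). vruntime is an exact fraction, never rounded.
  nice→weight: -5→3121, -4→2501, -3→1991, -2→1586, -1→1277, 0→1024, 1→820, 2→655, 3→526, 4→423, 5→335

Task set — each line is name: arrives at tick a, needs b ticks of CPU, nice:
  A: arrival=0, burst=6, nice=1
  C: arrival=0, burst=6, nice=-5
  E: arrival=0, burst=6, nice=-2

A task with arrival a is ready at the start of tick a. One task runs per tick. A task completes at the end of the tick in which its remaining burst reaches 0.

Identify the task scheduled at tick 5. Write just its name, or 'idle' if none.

running at tick 5 = C

t=0: vr[A=0 C=0 E=0] → run A
t=1: vr[A=256/205 C=0 E=0] → run C
t=2: vr[A=256/205 C=1024/3121 E=0] → run E
t=3: vr[A=256/205 C=1024/3121 E=512/793] → run C
t=4: vr[A=256/205 C=2048/3121 E=512/793] → run E
t=5: vr[A=256/205 C=2048/3121 E=1024/793] → run C
t=6: vr[A=256/205 C=3072/3121 E=1024/793] → run C
t=7: vr[A=256/205 C=4096/3121 E=1024/793] → run A
t=8: vr[A=512/205 C=4096/3121 E=1024/793] → run E
t=9: vr[A=512/205 C=4096/3121 E=1536/793] → run C
t=10: vr[A=512/205 C=5120/3121 E=1536/793] → run C
t=11: vr[A=512/205 E=1536/793] → run E
t=12: vr[A=512/205 E=2048/793] → run A
t=13: vr[A=768/205 E=2048/793] → run E
t=14: vr[A=768/205 E=2560/793] → run E
t=15: vr[A=768/205] → run A
t=16: vr[A=1024/205] → run A
t=17: vr[A=256/41] → run A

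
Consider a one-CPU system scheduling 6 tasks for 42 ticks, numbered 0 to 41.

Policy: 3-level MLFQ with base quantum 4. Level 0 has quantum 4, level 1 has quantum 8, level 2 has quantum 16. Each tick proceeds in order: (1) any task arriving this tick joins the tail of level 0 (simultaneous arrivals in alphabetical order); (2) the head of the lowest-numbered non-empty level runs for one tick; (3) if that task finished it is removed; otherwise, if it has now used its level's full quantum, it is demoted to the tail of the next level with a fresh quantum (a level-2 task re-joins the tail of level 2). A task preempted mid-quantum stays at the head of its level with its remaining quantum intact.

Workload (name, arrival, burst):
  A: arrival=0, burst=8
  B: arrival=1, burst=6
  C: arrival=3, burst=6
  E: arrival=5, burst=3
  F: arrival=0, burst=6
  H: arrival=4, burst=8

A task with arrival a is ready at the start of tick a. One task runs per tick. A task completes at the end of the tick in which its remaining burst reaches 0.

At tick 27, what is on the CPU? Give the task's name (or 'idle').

t=0: L0/L1/L2 = AF/-/- → run A
t=1: L0/L1/L2 = AFB/-/- → run A
t=2: L0/L1/L2 = AFB/-/- → run A
t=3: L0/L1/L2 = AFBC/-/- → run A
t=4: L0/L1/L2 = FBCH/A/- → run F
t=5: L0/L1/L2 = FBCHE/A/- → run F
t=6: L0/L1/L2 = FBCHE/A/- → run F
t=7: L0/L1/L2 = FBCHE/A/- → run F
t=8: L0/L1/L2 = BCHE/AF/- → run B
t=9: L0/L1/L2 = BCHE/AF/- → run B
t=10: L0/L1/L2 = BCHE/AF/- → run B
t=11: L0/L1/L2 = BCHE/AF/- → run B
t=12: L0/L1/L2 = CHE/AFB/- → run C
t=13: L0/L1/L2 = CHE/AFB/- → run C
t=14: L0/L1/L2 = CHE/AFB/- → run C
t=15: L0/L1/L2 = CHE/AFB/- → run C
t=16: L0/L1/L2 = HE/AFBC/- → run H
t=17: L0/L1/L2 = HE/AFBC/- → run H
t=18: L0/L1/L2 = HE/AFBC/- → run H
t=19: L0/L1/L2 = HE/AFBC/- → run H
t=20: L0/L1/L2 = E/AFBCH/- → run E
t=21: L0/L1/L2 = E/AFBCH/- → run E
t=22: L0/L1/L2 = E/AFBCH/- → run E
t=23: L0/L1/L2 = -/AFBCH/- → run A
t=24: L0/L1/L2 = -/AFBCH/- → run A
t=25: L0/L1/L2 = -/AFBCH/- → run A
t=26: L0/L1/L2 = -/AFBCH/- → run A
t=27: L0/L1/L2 = -/FBCH/- → run F
t=28: L0/L1/L2 = -/FBCH/- → run F
t=29: L0/L1/L2 = -/BCH/- → run B
t=30: L0/L1/L2 = -/BCH/- → run B
t=31: L0/L1/L2 = -/CH/- → run C
t=32: L0/L1/L2 = -/CH/- → run C
t=33: L0/L1/L2 = -/H/- → run H
t=34: L0/L1/L2 = -/H/- → run H
t=35: L0/L1/L2 = -/H/- → run H
t=36: L0/L1/L2 = -/H/- → run H
t=37: (idle)
t=38: (idle)
t=39: (idle)
t=40: (idle)
t=41: (idle)

running at tick 27 = F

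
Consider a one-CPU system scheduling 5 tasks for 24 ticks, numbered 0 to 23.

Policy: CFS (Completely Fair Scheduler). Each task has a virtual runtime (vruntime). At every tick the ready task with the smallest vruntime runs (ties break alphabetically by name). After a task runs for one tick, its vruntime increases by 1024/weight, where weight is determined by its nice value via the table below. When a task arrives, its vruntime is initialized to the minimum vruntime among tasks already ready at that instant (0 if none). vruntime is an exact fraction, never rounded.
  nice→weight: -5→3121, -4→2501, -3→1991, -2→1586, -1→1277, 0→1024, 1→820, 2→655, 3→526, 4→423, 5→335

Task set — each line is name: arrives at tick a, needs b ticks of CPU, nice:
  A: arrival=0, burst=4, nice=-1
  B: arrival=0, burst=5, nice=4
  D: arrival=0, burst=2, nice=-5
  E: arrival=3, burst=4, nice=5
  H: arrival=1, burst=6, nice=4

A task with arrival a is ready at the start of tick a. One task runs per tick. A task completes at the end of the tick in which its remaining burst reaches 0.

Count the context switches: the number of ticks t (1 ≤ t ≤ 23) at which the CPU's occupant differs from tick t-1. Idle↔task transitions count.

context switches = 18

t=0: vr[A=0 B=0 D=0] → run A
t=1: vr[A=1024/1277 B=0 D=0 H=0] → run B
t=2: vr[A=1024/1277 B=1024/423 D=0 H=0] → run D
t=3: vr[A=1024/1277 B=1024/423 D=1024/3121 E=0 H=0] → run E
t=4: vr[A=1024/1277 B=1024/423 D=1024/3121 E=1024/335 H=0] → run H
t=5: vr[A=1024/1277 B=1024/423 D=1024/3121 E=1024/335 H=1024/423] → run D
t=6: vr[A=1024/1277 B=1024/423 E=1024/335 H=1024/423] → run A
t=7: vr[A=2048/1277 B=1024/423 E=1024/335 H=1024/423] → run A
t=8: vr[A=3072/1277 B=1024/423 E=1024/335 H=1024/423] → run A
t=9: vr[B=1024/423 E=1024/335 H=1024/423] → run B
t=10: vr[B=2048/423 E=1024/335 H=1024/423] → run H
t=11: vr[B=2048/423 E=1024/335 H=2048/423] → run E
t=12: vr[B=2048/423 E=2048/335 H=2048/423] → run B
t=13: vr[B=1024/141 E=2048/335 H=2048/423] → run H
t=14: vr[B=1024/141 E=2048/335 H=1024/141] → run E
t=15: vr[B=1024/141 E=3072/335 H=1024/141] → run B
t=16: vr[B=4096/423 E=3072/335 H=1024/141] → run H
t=17: vr[B=4096/423 E=3072/335 H=4096/423] → run E
t=18: vr[B=4096/423 H=4096/423] → run B
t=19: vr[H=4096/423] → run H
t=20: vr[H=5120/423] → run H
t=21: (idle)
t=22: (idle)
t=23: (idle)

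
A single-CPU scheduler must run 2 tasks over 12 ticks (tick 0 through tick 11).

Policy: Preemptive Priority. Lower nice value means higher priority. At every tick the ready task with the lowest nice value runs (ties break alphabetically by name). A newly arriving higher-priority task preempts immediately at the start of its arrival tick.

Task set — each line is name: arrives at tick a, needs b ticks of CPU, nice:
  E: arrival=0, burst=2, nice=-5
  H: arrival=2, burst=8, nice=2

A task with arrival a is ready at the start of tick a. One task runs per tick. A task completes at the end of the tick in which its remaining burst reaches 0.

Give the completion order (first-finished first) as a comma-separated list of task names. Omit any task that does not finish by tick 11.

t=0: ready={E} → run E
t=1: ready={E} → run E
t=2: ready={H} → run H
t=3: ready={H} → run H
t=4: ready={H} → run H
t=5: ready={H} → run H
t=6: ready={H} → run H
t=7: ready={H} → run H
t=8: ready={H} → run H
t=9: ready={H} → run H
t=10: (idle)
t=11: (idle)

completion order = E, H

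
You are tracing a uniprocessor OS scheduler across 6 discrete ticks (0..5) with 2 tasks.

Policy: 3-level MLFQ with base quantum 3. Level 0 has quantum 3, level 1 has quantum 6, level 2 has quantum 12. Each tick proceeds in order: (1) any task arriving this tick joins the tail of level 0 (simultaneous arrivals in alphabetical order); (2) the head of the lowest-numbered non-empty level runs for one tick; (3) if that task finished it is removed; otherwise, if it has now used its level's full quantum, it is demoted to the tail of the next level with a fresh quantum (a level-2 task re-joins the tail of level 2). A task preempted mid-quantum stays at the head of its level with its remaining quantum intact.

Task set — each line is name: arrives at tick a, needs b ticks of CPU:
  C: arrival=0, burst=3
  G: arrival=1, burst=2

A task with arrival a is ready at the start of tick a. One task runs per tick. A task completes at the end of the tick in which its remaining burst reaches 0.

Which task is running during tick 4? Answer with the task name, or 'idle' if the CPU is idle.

t=0: L0/L1/L2 = C/-/- → run C
t=1: L0/L1/L2 = CG/-/- → run C
t=2: L0/L1/L2 = CG/-/- → run C
t=3: L0/L1/L2 = G/-/- → run G
t=4: L0/L1/L2 = G/-/- → run G
t=5: (idle)

running at tick 4 = G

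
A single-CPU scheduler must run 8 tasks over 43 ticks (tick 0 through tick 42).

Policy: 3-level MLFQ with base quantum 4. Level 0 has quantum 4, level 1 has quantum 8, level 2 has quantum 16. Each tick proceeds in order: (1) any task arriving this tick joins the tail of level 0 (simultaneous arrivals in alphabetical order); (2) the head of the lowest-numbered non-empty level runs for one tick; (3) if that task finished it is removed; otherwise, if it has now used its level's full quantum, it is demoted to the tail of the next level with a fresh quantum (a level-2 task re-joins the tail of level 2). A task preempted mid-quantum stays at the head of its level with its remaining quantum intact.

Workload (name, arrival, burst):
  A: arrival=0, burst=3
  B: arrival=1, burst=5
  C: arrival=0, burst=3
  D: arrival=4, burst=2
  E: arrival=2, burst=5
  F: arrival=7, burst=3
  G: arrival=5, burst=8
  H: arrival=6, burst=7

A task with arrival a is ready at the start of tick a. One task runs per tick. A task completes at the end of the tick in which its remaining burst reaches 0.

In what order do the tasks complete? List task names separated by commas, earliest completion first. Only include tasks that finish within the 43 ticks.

completion order = A, C, D, F, B, E, G, H

t=0: L0/L1/L2 = AC/-/- → run A
t=1: L0/L1/L2 = ACB/-/- → run A
t=2: L0/L1/L2 = ACBE/-/- → run A
t=3: L0/L1/L2 = CBE/-/- → run C
t=4: L0/L1/L2 = CBED/-/- → run C
t=5: L0/L1/L2 = CBEDG/-/- → run C
t=6: L0/L1/L2 = BEDGH/-/- → run B
t=7: L0/L1/L2 = BEDGHF/-/- → run B
t=8: L0/L1/L2 = BEDGHF/-/- → run B
t=9: L0/L1/L2 = BEDGHF/-/- → run B
t=10: L0/L1/L2 = EDGHF/B/- → run E
t=11: L0/L1/L2 = EDGHF/B/- → run E
t=12: L0/L1/L2 = EDGHF/B/- → run E
t=13: L0/L1/L2 = EDGHF/B/- → run E
t=14: L0/L1/L2 = DGHF/BE/- → run D
t=15: L0/L1/L2 = DGHF/BE/- → run D
t=16: L0/L1/L2 = GHF/BE/- → run G
t=17: L0/L1/L2 = GHF/BE/- → run G
t=18: L0/L1/L2 = GHF/BE/- → run G
t=19: L0/L1/L2 = GHF/BE/- → run G
t=20: L0/L1/L2 = HF/BEG/- → run H
t=21: L0/L1/L2 = HF/BEG/- → run H
t=22: L0/L1/L2 = HF/BEG/- → run H
t=23: L0/L1/L2 = HF/BEG/- → run H
t=24: L0/L1/L2 = F/BEGH/- → run F
t=25: L0/L1/L2 = F/BEGH/- → run F
t=26: L0/L1/L2 = F/BEGH/- → run F
t=27: L0/L1/L2 = -/BEGH/- → run B
t=28: L0/L1/L2 = -/EGH/- → run E
t=29: L0/L1/L2 = -/GH/- → run G
t=30: L0/L1/L2 = -/GH/- → run G
t=31: L0/L1/L2 = -/GH/- → run G
t=32: L0/L1/L2 = -/GH/- → run G
t=33: L0/L1/L2 = -/H/- → run H
t=34: L0/L1/L2 = -/H/- → run H
t=35: L0/L1/L2 = -/H/- → run H
t=36: (idle)
t=37: (idle)
t=38: (idle)
t=39: (idle)
t=40: (idle)
t=41: (idle)
t=42: (idle)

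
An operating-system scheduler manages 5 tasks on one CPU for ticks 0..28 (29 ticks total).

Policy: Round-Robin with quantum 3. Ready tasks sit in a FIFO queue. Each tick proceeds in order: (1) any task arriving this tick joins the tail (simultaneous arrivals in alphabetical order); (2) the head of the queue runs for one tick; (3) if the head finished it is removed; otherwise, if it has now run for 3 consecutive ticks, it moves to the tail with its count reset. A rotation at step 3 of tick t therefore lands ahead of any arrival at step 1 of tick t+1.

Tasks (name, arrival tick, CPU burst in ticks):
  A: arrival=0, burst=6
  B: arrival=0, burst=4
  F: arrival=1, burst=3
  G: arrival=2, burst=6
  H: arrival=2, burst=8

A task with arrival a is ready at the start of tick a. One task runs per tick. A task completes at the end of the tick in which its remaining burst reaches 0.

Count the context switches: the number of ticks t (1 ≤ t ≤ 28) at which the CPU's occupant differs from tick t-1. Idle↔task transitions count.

t=0: queue=[A,B] q_used=0 → run A
t=1: queue=[A,B,F] q_used=1 → run A
t=2: queue=[A,B,F,G,H] q_used=2 → run A
t=3: queue=[B,F,G,H,A] q_used=0 → run B
t=4: queue=[B,F,G,H,A] q_used=1 → run B
t=5: queue=[B,F,G,H,A] q_used=2 → run B
t=6: queue=[F,G,H,A,B] q_used=0 → run F
t=7: queue=[F,G,H,A,B] q_used=1 → run F
t=8: queue=[F,G,H,A,B] q_used=2 → run F
t=9: queue=[G,H,A,B] q_used=0 → run G
t=10: queue=[G,H,A,B] q_used=1 → run G
t=11: queue=[G,H,A,B] q_used=2 → run G
t=12: queue=[H,A,B,G] q_used=0 → run H
t=13: queue=[H,A,B,G] q_used=1 → run H
t=14: queue=[H,A,B,G] q_used=2 → run H
t=15: queue=[A,B,G,H] q_used=0 → run A
t=16: queue=[A,B,G,H] q_used=1 → run A
t=17: queue=[A,B,G,H] q_used=2 → run A
t=18: queue=[B,G,H] q_used=0 → run B
t=19: queue=[G,H] q_used=0 → run G
t=20: queue=[G,H] q_used=1 → run G
t=21: queue=[G,H] q_used=2 → run G
t=22: queue=[H] q_used=0 → run H
t=23: queue=[H] q_used=1 → run H
t=24: queue=[H] q_used=2 → run H
t=25: queue=[H] q_used=0 → run H
t=26: queue=[H] q_used=1 → run H
t=27: (idle)
t=28: (idle)

context switches = 9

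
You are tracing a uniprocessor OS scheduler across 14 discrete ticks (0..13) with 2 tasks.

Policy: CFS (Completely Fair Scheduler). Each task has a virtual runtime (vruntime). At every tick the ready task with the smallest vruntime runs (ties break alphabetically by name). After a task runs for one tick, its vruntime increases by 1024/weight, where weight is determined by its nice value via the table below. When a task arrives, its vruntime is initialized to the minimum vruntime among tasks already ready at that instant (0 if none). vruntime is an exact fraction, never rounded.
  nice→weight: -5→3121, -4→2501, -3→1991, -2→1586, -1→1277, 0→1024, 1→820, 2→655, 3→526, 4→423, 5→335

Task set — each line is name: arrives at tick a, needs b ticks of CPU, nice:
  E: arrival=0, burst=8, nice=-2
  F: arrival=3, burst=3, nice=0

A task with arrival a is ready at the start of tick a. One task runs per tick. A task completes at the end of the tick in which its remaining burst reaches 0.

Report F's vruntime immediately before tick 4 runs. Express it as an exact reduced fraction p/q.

t=0: vr[E=0] → run E
t=1: vr[E=512/793] → run E
t=2: vr[E=1024/793] → run E
t=3: vr[E=1536/793 F=1536/793] → run E
t=4: vr[E=2048/793 F=1536/793] → run F
t=5: vr[E=2048/793 F=2329/793] → run E
t=6: vr[E=2560/793 F=2329/793] → run F
t=7: vr[E=2560/793 F=3122/793] → run E
t=8: vr[E=3072/793 F=3122/793] → run E
t=9: vr[E=3584/793 F=3122/793] → run F
t=10: vr[E=3584/793] → run E
t=11: (idle)
t=12: (idle)
t=13: (idle)

vruntime(F, start of tick 4) = 1536/793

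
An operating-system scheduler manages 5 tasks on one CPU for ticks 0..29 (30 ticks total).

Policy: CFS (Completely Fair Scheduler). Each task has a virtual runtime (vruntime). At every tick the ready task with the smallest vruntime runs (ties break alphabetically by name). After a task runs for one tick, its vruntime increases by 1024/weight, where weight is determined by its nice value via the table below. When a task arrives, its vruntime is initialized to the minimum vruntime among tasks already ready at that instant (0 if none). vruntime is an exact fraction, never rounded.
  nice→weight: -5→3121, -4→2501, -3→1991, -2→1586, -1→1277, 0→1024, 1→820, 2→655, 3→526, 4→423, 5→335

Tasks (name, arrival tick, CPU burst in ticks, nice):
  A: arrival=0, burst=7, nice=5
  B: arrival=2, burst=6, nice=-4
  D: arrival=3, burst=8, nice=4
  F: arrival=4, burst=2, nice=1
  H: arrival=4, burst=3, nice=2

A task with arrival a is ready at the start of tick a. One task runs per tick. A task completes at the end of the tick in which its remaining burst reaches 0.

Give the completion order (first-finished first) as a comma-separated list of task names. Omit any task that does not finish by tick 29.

completion order = F, B, H, A, D

t=0: vr[A=0] → run A
t=1: vr[A=1024/335] → run A
t=2: vr[A=2048/335 B=2048/335] → run A
t=3: vr[A=3072/335 B=2048/335 D=2048/335] → run B
t=4: vr[A=3072/335 B=5465088/837835 D=2048/335 F=2048/335 H=2048/335] → run D
t=5: vr[A=3072/335 B=5465088/837835 D=1209344/141705 F=2048/335 H=2048/335] → run F
t=6: vr[A=3072/335 B=5465088/837835 D=1209344/141705 F=20224/2747 H=2048/335] → run H
t=7: vr[A=3072/335 B=5465088/837835 D=1209344/141705 F=20224/2747 H=336896/43885] → run B
t=8: vr[A=3072/335 B=5808128/837835 D=1209344/141705 F=20224/2747 H=336896/43885] → run B
t=9: vr[A=3072/335 B=6151168/837835 D=1209344/141705 F=20224/2747 H=336896/43885] → run B
t=10: vr[A=3072/335 B=6494208/837835 D=1209344/141705 F=20224/2747 H=336896/43885] → run F
t=11: vr[A=3072/335 B=6494208/837835 D=1209344/141705 H=336896/43885] → run H
t=12: vr[A=3072/335 B=6494208/837835 D=1209344/141705 H=405504/43885] → run B
t=13: vr[A=3072/335 B=6837248/837835 D=1209344/141705 H=405504/43885] → run B
t=14: vr[A=3072/335 D=1209344/141705 H=405504/43885] → run D
t=15: vr[A=3072/335 D=1552384/141705 H=405504/43885] → run A
t=16: vr[A=4096/335 D=1552384/141705 H=405504/43885] → run H
t=17: vr[A=4096/335 D=1552384/141705] → run D
t=18: vr[A=4096/335 D=631808/47235] → run A
t=19: vr[A=1024/67 D=631808/47235] → run D
t=20: vr[A=1024/67 D=2238464/141705] → run A
t=21: vr[A=6144/335 D=2238464/141705] → run D
t=22: vr[A=6144/335 D=2581504/141705] → run D
t=23: vr[A=6144/335 D=974848/47235] → run A
t=24: vr[D=974848/47235] → run D
t=25: vr[D=3267584/141705] → run D
t=26: (idle)
t=27: (idle)
t=28: (idle)
t=29: (idle)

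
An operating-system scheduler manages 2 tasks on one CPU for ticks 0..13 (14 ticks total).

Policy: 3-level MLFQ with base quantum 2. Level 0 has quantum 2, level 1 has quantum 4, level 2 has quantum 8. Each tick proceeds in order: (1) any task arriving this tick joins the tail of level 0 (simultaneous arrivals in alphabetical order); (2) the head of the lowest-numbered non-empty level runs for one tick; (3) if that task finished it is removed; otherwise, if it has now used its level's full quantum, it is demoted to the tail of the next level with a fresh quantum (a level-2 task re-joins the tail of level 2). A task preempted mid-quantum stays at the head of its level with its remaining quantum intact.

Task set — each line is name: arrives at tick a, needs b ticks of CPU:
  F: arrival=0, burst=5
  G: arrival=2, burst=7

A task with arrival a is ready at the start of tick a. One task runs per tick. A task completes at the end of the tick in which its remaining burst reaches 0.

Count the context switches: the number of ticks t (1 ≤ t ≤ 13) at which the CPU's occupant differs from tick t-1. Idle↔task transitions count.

t=0: L0/L1/L2 = F/-/- → run F
t=1: L0/L1/L2 = F/-/- → run F
t=2: L0/L1/L2 = G/F/- → run G
t=3: L0/L1/L2 = G/F/- → run G
t=4: L0/L1/L2 = -/FG/- → run F
t=5: L0/L1/L2 = -/FG/- → run F
t=6: L0/L1/L2 = -/FG/- → run F
t=7: L0/L1/L2 = -/G/- → run G
t=8: L0/L1/L2 = -/G/- → run G
t=9: L0/L1/L2 = -/G/- → run G
t=10: L0/L1/L2 = -/G/- → run G
t=11: L0/L1/L2 = -/-/G → run G
t=12: (idle)
t=13: (idle)

context switches = 4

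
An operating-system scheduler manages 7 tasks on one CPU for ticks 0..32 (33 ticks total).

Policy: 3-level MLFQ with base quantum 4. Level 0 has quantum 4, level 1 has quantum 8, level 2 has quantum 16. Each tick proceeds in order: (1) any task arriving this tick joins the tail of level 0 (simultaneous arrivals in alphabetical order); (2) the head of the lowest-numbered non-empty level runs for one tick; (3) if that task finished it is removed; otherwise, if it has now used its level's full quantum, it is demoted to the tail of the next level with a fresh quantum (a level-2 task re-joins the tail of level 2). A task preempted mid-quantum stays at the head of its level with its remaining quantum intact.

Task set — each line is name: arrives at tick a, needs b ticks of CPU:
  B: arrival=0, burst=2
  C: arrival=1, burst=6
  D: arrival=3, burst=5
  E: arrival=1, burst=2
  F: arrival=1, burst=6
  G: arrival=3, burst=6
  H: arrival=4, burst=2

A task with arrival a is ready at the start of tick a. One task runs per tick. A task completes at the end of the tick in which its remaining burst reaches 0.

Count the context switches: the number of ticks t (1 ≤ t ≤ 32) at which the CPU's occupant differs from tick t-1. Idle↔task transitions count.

context switches = 11

t=0: L0/L1/L2 = B/-/- → run B
t=1: L0/L1/L2 = BCEF/-/- → run B
t=2: L0/L1/L2 = CEF/-/- → run C
t=3: L0/L1/L2 = CEFDG/-/- → run C
t=4: L0/L1/L2 = CEFDGH/-/- → run C
t=5: L0/L1/L2 = CEFDGH/-/- → run C
t=6: L0/L1/L2 = EFDGH/C/- → run E
t=7: L0/L1/L2 = EFDGH/C/- → run E
t=8: L0/L1/L2 = FDGH/C/- → run F
t=9: L0/L1/L2 = FDGH/C/- → run F
t=10: L0/L1/L2 = FDGH/C/- → run F
t=11: L0/L1/L2 = FDGH/C/- → run F
t=12: L0/L1/L2 = DGH/CF/- → run D
t=13: L0/L1/L2 = DGH/CF/- → run D
t=14: L0/L1/L2 = DGH/CF/- → run D
t=15: L0/L1/L2 = DGH/CF/- → run D
t=16: L0/L1/L2 = GH/CFD/- → run G
t=17: L0/L1/L2 = GH/CFD/- → run G
t=18: L0/L1/L2 = GH/CFD/- → run G
t=19: L0/L1/L2 = GH/CFD/- → run G
t=20: L0/L1/L2 = H/CFDG/- → run H
t=21: L0/L1/L2 = H/CFDG/- → run H
t=22: L0/L1/L2 = -/CFDG/- → run C
t=23: L0/L1/L2 = -/CFDG/- → run C
t=24: L0/L1/L2 = -/FDG/- → run F
t=25: L0/L1/L2 = -/FDG/- → run F
t=26: L0/L1/L2 = -/DG/- → run D
t=27: L0/L1/L2 = -/G/- → run G
t=28: L0/L1/L2 = -/G/- → run G
t=29: (idle)
t=30: (idle)
t=31: (idle)
t=32: (idle)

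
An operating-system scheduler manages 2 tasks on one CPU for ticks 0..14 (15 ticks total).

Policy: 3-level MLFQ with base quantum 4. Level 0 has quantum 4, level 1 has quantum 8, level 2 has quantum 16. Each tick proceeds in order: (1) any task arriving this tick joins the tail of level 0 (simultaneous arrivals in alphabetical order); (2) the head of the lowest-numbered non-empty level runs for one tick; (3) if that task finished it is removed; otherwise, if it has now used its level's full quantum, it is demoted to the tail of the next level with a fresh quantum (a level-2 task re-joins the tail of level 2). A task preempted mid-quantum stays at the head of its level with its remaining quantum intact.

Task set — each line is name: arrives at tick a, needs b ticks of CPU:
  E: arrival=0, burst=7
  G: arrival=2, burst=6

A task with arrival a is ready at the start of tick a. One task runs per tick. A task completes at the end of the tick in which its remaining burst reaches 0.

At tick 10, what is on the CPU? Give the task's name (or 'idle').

t=0: L0/L1/L2 = E/-/- → run E
t=1: L0/L1/L2 = E/-/- → run E
t=2: L0/L1/L2 = EG/-/- → run E
t=3: L0/L1/L2 = EG/-/- → run E
t=4: L0/L1/L2 = G/E/- → run G
t=5: L0/L1/L2 = G/E/- → run G
t=6: L0/L1/L2 = G/E/- → run G
t=7: L0/L1/L2 = G/E/- → run G
t=8: L0/L1/L2 = -/EG/- → run E
t=9: L0/L1/L2 = -/EG/- → run E
t=10: L0/L1/L2 = -/EG/- → run E
t=11: L0/L1/L2 = -/G/- → run G
t=12: L0/L1/L2 = -/G/- → run G
t=13: (idle)
t=14: (idle)

running at tick 10 = E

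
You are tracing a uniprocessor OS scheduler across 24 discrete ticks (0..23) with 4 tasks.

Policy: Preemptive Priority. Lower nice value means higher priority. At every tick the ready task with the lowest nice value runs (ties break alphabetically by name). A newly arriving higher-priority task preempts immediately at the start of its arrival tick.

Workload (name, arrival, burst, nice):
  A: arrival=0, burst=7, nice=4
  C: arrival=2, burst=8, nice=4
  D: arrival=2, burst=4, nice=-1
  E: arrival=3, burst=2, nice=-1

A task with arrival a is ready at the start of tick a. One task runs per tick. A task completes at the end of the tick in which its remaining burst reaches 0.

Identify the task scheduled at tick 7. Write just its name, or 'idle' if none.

running at tick 7 = E

t=0: ready={A} → run A
t=1: ready={A} → run A
t=2: ready={A,C,D} → run D
t=3: ready={A,C,D,E} → run D
t=4: ready={A,C,D,E} → run D
t=5: ready={A,C,D,E} → run D
t=6: ready={A,C,E} → run E
t=7: ready={A,C,E} → run E
t=8: ready={A,C} → run A
t=9: ready={A,C} → run A
t=10: ready={A,C} → run A
t=11: ready={A,C} → run A
t=12: ready={A,C} → run A
t=13: ready={C} → run C
t=14: ready={C} → run C
t=15: ready={C} → run C
t=16: ready={C} → run C
t=17: ready={C} → run C
t=18: ready={C} → run C
t=19: ready={C} → run C
t=20: ready={C} → run C
t=21: (idle)
t=22: (idle)
t=23: (idle)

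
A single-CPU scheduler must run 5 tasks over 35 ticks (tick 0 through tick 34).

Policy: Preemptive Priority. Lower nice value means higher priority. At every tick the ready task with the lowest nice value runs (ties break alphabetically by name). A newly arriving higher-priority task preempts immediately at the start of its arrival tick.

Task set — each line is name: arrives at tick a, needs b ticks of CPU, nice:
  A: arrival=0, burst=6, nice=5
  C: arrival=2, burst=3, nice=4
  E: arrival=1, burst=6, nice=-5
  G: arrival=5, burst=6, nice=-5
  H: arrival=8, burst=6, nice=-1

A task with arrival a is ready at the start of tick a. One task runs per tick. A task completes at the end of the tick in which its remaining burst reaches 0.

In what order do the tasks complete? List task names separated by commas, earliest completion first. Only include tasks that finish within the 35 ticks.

completion order = E, G, H, C, A

t=0: ready={A} → run A
t=1: ready={A,E} → run E
t=2: ready={A,C,E} → run E
t=3: ready={A,C,E} → run E
t=4: ready={A,C,E} → run E
t=5: ready={A,C,E,G} → run E
t=6: ready={A,C,E,G} → run E
t=7: ready={A,C,G} → run G
t=8: ready={A,C,G,H} → run G
t=9: ready={A,C,G,H} → run G
t=10: ready={A,C,G,H} → run G
t=11: ready={A,C,G,H} → run G
t=12: ready={A,C,G,H} → run G
t=13: ready={A,C,H} → run H
t=14: ready={A,C,H} → run H
t=15: ready={A,C,H} → run H
t=16: ready={A,C,H} → run H
t=17: ready={A,C,H} → run H
t=18: ready={A,C,H} → run H
t=19: ready={A,C} → run C
t=20: ready={A,C} → run C
t=21: ready={A,C} → run C
t=22: ready={A} → run A
t=23: ready={A} → run A
t=24: ready={A} → run A
t=25: ready={A} → run A
t=26: ready={A} → run A
t=27: (idle)
t=28: (idle)
t=29: (idle)
t=30: (idle)
t=31: (idle)
t=32: (idle)
t=33: (idle)
t=34: (idle)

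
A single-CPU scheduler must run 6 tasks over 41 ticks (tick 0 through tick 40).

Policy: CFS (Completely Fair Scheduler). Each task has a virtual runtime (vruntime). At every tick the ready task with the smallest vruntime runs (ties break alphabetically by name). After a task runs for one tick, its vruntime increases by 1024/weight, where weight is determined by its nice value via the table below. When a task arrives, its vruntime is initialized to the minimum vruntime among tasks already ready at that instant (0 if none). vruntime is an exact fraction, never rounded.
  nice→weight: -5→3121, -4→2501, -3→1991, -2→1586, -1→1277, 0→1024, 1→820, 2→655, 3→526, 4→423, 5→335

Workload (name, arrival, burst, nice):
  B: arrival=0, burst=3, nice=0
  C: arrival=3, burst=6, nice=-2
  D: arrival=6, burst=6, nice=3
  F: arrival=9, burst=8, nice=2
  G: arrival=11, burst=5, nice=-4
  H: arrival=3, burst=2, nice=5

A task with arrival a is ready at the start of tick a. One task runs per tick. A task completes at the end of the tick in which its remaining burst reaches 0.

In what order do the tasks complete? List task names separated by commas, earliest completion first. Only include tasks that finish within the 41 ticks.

t=0: vr[B=0] → run B
t=1: vr[B=1] → run B
t=2: vr[B=2] → run B
t=3: vr[C=0 H=0] → run C
t=4: vr[C=512/793 H=0] → run H
t=5: vr[C=512/793 H=1024/335] → run C
t=6: vr[C=1024/793 D=1024/793 H=1024/335] → run C
t=7: vr[C=1536/793 D=1024/793 H=1024/335] → run D
t=8: vr[C=1536/793 D=675328/208559 H=1024/335] → run C
t=9: vr[C=2048/793 D=675328/208559 F=2048/793 H=1024/335] → run C
t=10: vr[C=2560/793 D=675328/208559 F=2048/793 H=1024/335] → run F
t=11: vr[C=2560/793 D=675328/208559 F=2153472/519415 G=1024/335 H=1024/335] → run G
t=12: vr[C=2560/793 D=675328/208559 F=2153472/519415 G=2904064/837835 H=1024/335] → run H
t=13: vr[C=2560/793 D=675328/208559 F=2153472/519415 G=2904064/837835] → run C
t=14: vr[D=675328/208559 F=2153472/519415 G=2904064/837835] → run D
t=15: vr[D=1081344/208559 F=2153472/519415 G=2904064/837835] → run G
t=16: vr[D=1081344/208559 F=2153472/519415 G=3247104/837835] → run G
t=17: vr[D=1081344/208559 F=2153472/519415 G=3590144/837835] → run F
t=18: vr[D=1081344/208559 F=2965504/519415 G=3590144/837835] → run G
t=19: vr[D=1081344/208559 F=2965504/519415 G=3933184/837835] → run G
t=20: vr[D=1081344/208559 F=2965504/519415] → run D
t=21: vr[D=1487360/208559 F=2965504/519415] → run F
t=22: vr[D=1487360/208559 F=3777536/519415] → run D
t=23: vr[D=1893376/208559 F=3777536/519415] → run F
t=24: vr[D=1893376/208559 F=4589568/519415] → run F
t=25: vr[D=1893376/208559 F=1080320/103883] → run D
t=26: vr[D=2299392/208559 F=1080320/103883] → run F
t=27: vr[D=2299392/208559 F=6213632/519415] → run D
t=28: vr[F=6213632/519415] → run F
t=29: vr[F=7025664/519415] → run F
t=30: (idle)
t=31: (idle)
t=32: (idle)
t=33: (idle)
t=34: (idle)
t=35: (idle)
t=36: (idle)
t=37: (idle)
t=38: (idle)
t=39: (idle)
t=40: (idle)

completion order = B, H, C, G, D, F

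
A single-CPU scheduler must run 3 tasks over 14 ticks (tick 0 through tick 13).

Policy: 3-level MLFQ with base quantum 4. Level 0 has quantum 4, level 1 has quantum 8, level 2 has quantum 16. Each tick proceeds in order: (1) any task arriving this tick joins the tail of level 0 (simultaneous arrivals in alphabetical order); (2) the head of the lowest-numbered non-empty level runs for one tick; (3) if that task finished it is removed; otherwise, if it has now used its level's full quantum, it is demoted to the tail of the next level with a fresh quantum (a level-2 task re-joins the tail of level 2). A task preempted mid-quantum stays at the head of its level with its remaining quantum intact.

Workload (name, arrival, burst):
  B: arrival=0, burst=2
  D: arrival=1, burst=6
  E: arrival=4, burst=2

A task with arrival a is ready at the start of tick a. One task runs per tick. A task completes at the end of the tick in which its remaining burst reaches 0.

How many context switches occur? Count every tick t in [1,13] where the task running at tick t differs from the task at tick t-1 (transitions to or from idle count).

context switches = 4

t=0: L0/L1/L2 = B/-/- → run B
t=1: L0/L1/L2 = BD/-/- → run B
t=2: L0/L1/L2 = D/-/- → run D
t=3: L0/L1/L2 = D/-/- → run D
t=4: L0/L1/L2 = DE/-/- → run D
t=5: L0/L1/L2 = DE/-/- → run D
t=6: L0/L1/L2 = E/D/- → run E
t=7: L0/L1/L2 = E/D/- → run E
t=8: L0/L1/L2 = -/D/- → run D
t=9: L0/L1/L2 = -/D/- → run D
t=10: (idle)
t=11: (idle)
t=12: (idle)
t=13: (idle)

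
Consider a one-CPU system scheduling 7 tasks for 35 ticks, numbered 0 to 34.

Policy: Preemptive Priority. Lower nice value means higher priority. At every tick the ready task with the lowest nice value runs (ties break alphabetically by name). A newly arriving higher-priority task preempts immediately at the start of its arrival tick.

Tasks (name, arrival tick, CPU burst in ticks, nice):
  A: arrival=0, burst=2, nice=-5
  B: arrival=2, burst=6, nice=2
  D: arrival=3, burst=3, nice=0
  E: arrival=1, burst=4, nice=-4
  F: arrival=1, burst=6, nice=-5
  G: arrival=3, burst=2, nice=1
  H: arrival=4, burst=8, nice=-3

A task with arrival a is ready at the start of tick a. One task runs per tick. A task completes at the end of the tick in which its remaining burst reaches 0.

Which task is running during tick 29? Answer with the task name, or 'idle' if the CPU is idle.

running at tick 29 = B

t=0: ready={A} → run A
t=1: ready={A,E,F} → run A
t=2: ready={B,E,F} → run F
t=3: ready={B,D,E,F,G} → run F
t=4: ready={B,D,E,F,G,H} → run F
t=5: ready={B,D,E,F,G,H} → run F
t=6: ready={B,D,E,F,G,H} → run F
t=7: ready={B,D,E,F,G,H} → run F
t=8: ready={B,D,E,G,H} → run E
t=9: ready={B,D,E,G,H} → run E
t=10: ready={B,D,E,G,H} → run E
t=11: ready={B,D,E,G,H} → run E
t=12: ready={B,D,G,H} → run H
t=13: ready={B,D,G,H} → run H
t=14: ready={B,D,G,H} → run H
t=15: ready={B,D,G,H} → run H
t=16: ready={B,D,G,H} → run H
t=17: ready={B,D,G,H} → run H
t=18: ready={B,D,G,H} → run H
t=19: ready={B,D,G,H} → run H
t=20: ready={B,D,G} → run D
t=21: ready={B,D,G} → run D
t=22: ready={B,D,G} → run D
t=23: ready={B,G} → run G
t=24: ready={B,G} → run G
t=25: ready={B} → run B
t=26: ready={B} → run B
t=27: ready={B} → run B
t=28: ready={B} → run B
t=29: ready={B} → run B
t=30: ready={B} → run B
t=31: (idle)
t=32: (idle)
t=33: (idle)
t=34: (idle)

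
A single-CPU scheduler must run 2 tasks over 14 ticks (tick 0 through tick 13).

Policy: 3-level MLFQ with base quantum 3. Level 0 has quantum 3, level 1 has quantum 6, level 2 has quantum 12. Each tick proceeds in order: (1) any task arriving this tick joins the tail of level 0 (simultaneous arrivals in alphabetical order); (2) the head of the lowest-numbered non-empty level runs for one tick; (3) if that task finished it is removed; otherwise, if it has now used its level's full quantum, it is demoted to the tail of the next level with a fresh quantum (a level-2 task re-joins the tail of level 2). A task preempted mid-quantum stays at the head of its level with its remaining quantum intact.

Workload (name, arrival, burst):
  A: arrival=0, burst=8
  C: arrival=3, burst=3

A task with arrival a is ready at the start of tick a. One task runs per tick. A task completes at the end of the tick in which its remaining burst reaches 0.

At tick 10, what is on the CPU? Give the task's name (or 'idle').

t=0: L0/L1/L2 = A/-/- → run A
t=1: L0/L1/L2 = A/-/- → run A
t=2: L0/L1/L2 = A/-/- → run A
t=3: L0/L1/L2 = C/A/- → run C
t=4: L0/L1/L2 = C/A/- → run C
t=5: L0/L1/L2 = C/A/- → run C
t=6: L0/L1/L2 = -/A/- → run A
t=7: L0/L1/L2 = -/A/- → run A
t=8: L0/L1/L2 = -/A/- → run A
t=9: L0/L1/L2 = -/A/- → run A
t=10: L0/L1/L2 = -/A/- → run A
t=11: (idle)
t=12: (idle)
t=13: (idle)

running at tick 10 = A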